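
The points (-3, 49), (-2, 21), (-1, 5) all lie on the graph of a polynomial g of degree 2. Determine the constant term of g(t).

Write g(t) = at^2 + bt + c. Substituting each data point gives a linear system:
  9a - 3b + c = 49
  4a - 2b + c = 21
  a - b + c = 5
Solving the system yields a = 6, b = 2, c = 1.
So g(t) = 6t² + 2t + 1.
The constant term is 1.

1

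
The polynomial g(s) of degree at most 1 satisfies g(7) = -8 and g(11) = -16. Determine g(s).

g(s) = -2s + 6

Write g(s) = as + b. Substituting each data point gives a linear system:
  7a + b = -8
  11a + b = -16
Solving the system yields a = -2, b = 6.
So g(s) = -2s + 6.
Check: g(7) = -8. ✓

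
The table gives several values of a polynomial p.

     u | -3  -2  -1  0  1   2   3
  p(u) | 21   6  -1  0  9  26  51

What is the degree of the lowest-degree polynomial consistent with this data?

Forward differences of the values at u = -3, -2, -1, 0, 1, 2, 3:
  p  : 21  6  -1  0  9  26  51
  Δ  : -15  -7  1  9  17  25
  Δ^2: 8  8  8  8  8
  Δ^3: 0  0  0  0
  Δ^4: 0  0  0
  Δ^5: 0  0
  Δ^6: 0
The second differences are constant (8) and nonzero, while all higher differences vanish, so the minimal degree is 2.

2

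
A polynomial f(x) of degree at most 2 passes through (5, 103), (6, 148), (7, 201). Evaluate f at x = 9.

Using the Lagrange interpolation formula with nodes 5, 6, 7:
  L_0(x) = (x - 6)(x - 7) / 2
  L_1(x) = (x - 5)(x - 7) / -1
  L_2(x) = (x - 5)(x - 6) / 2
Then f(x) = 103·L_0(x) + 148·L_1(x) + 201·L_2(x).
Expanding and collecting terms gives f(x) = 4x^2 + x - 2.
Evaluating at x = 9: f(9) = 331.

331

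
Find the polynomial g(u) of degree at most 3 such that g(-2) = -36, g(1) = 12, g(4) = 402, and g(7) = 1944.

Using the Lagrange interpolation formula with nodes -2, 1, 4, 7:
  L_0(u) = (u - 1)(u - 4)(u - 7) / -162
  L_1(u) = (u + 2)(u - 4)(u - 7) / 54
  L_2(u) = (u + 2)(u - 1)(u - 7) / -54
  L_3(u) = (u + 2)(u - 1)(u - 4) / 162
Then g(u) = -36·L_0(u) + 12·L_1(u) + 402·L_2(u) + 1944·L_3(u).
Expanding and collecting terms gives g(u) = 5u^3 + 4u^2 + 5u - 2.
Check: g(7) = 1944. ✓

g(u) = 5u^3 + 4u^2 + 5u - 2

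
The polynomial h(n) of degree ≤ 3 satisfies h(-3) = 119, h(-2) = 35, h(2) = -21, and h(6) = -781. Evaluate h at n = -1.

Using the Lagrange interpolation formula with nodes -3, -2, 2, 6:
  L_0(n) = (n + 2)(n - 2)(n - 6) / -45
  L_1(n) = (n + 3)(n - 2)(n - 6) / 32
  L_2(n) = (n + 3)(n + 2)(n - 6) / -80
  L_3(n) = (n + 3)(n + 2)(n - 2) / 288
Then h(n) = 119·L_0(n) + 35·L_1(n) - 21·L_2(n) - 781·L_3(n).
Expanding and collecting terms gives h(n) = -4n^3 + 2n^2 + 2n - 1.
Evaluating at n = -1: h(-1) = 3.

3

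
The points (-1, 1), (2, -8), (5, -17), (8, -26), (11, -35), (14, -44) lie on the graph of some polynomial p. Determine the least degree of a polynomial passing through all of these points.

Forward differences of the values at s = -1, 2, 5, 8, 11, 14:
  p  : 1  -8  -17  -26  -35  -44
  Δ  : -9  -9  -9  -9  -9
  Δ^2: 0  0  0  0
  Δ^3: 0  0  0
  Δ^4: 0  0
  Δ^5: 0
The first differences are constant (-9) and nonzero, while all higher differences vanish, so the minimal degree is 1.

1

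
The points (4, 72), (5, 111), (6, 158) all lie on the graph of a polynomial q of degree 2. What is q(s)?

Write q(s) = as^2 + bs + c. Substituting each data point gives a linear system:
  16a + 4b + c = 72
  25a + 5b + c = 111
  36a + 6b + c = 158
Solving the system yields a = 4, b = 3, c = -4.
So q(s) = 4s^2 + 3s - 4.
Check: q(4) = 72. ✓

q(s) = 4s^2 + 3s - 4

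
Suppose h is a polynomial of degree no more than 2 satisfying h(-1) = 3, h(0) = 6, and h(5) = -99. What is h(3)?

-33

Write h(n) = an^2 + bn + c. Substituting each data point gives a linear system:
  a - b + c = 3
  c = 6
  25a + 5b + c = -99
Solving the system yields a = -4, b = -1, c = 6.
So h(n) = -4n^2 - n + 6.
Then h(3) = -33.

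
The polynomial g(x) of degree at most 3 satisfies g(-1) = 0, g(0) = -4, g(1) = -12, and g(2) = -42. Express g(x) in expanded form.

Write g(x) = ax^3 + bx^2 + cx + d. Substituting each data point gives a linear system:
  -a + b - c + d = 0
  d = -4
  a + b + c + d = -12
  8a + 4b + 2c + d = -42
Solving the system yields a = -3, b = -2, c = -3, d = -4.
So g(x) = -3x³ - 2x² - 3x - 4.
Check: g(-1) = 0. ✓

g(x) = -3x^3 - 2x^2 - 3x - 4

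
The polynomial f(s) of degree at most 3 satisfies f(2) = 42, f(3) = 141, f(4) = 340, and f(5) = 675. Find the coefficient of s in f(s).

Write f(s) = as^3 + bs^2 + cs + d. Substituting each data point gives a linear system:
  8a + 4b + 2c + d = 42
  27a + 9b + 3c + d = 141
  64a + 16b + 4c + d = 340
  125a + 25b + 5c + d = 675
Solving the system yields a = 6, b = -4, c = 5, d = 0.
So f(s) = 6s^3 - 4s^2 + 5s.
The coefficient of s is 5.

5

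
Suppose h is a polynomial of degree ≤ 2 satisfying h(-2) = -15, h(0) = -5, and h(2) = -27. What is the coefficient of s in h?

Write h(s) = as^2 + bs + c. Substituting each data point gives a linear system:
  4a - 2b + c = -15
  c = -5
  4a + 2b + c = -27
Solving the system yields a = -4, b = -3, c = -5.
So h(s) = -4s² - 3s - 5.
The coefficient of s is -3.

-3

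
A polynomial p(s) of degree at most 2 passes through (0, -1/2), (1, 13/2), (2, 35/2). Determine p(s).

p(s) = 2s^2 + 5s - 1/2

Write p(s) = as^2 + bs + c. Substituting each data point gives a linear system:
  c = -1/2
  a + b + c = 13/2
  4a + 2b + c = 35/2
Solving the system yields a = 2, b = 5, c = -1/2.
So p(s) = 2s² + 5s - 1/2.
Check: p(1) = 13/2. ✓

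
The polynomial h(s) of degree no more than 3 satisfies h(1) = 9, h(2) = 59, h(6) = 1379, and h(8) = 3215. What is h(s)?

h(s) = 6s^3 + 2s^2 + 2s - 1

Using the Lagrange interpolation formula with nodes 1, 2, 6, 8:
  L_0(s) = (s - 2)(s - 6)(s - 8) / -35
  L_1(s) = (s - 1)(s - 6)(s - 8) / 24
  L_2(s) = (s - 1)(s - 2)(s - 8) / -40
  L_3(s) = (s - 1)(s - 2)(s - 6) / 84
Then h(s) = 9·L_0(s) + 59·L_1(s) + 1379·L_2(s) + 3215·L_3(s).
Expanding and collecting terms gives h(s) = 6s^3 + 2s^2 + 2s - 1.
Check: h(2) = 59. ✓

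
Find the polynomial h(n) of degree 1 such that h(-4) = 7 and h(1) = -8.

h(n) = -3n - 5

Write h(n) = an + b. Substituting each data point gives a linear system:
  -4a + b = 7
  a + b = -8
Solving the system yields a = -3, b = -5.
So h(n) = -3n - 5.
Check: h(-4) = 7. ✓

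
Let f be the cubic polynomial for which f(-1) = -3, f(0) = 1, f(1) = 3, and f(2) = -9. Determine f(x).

Using the Lagrange interpolation formula with nodes -1, 0, 1, 2:
  L_0(x) = x(x - 1)(x - 2) / -6
  L_1(x) = (x + 1)(x - 1)(x - 2) / 2
  L_2(x) = (x + 1)x(x - 2) / -2
  L_3(x) = (x + 1)x(x - 1) / 6
Then f(x) = -3·L_0(x) + 1·L_1(x) + 3·L_2(x) - 9·L_3(x).
Expanding and collecting terms gives f(x) = -2x^3 - x^2 + 5x + 1.
Check: f(0) = 1. ✓

f(x) = -2x^3 - x^2 + 5x + 1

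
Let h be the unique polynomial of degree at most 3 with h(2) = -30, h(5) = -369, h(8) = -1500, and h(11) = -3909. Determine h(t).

Write h(t) = at^3 + bt^2 + ct + d. Substituting each data point gives a linear system:
  8a + 4b + 2c + d = -30
  125a + 25b + 5c + d = -369
  512a + 64b + 8c + d = -1500
  1331a + 121b + 11c + d = -3909
Solving the system yields a = -3, b = 1, c = -3, d = -4.
So h(t) = -3t^3 + t^2 - 3t - 4.
Check: h(8) = -1500. ✓

h(t) = -3t^3 + t^2 - 3t - 4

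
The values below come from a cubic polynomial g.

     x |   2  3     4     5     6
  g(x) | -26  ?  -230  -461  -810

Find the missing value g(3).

-93

On equispaced nodes a degree-3 polynomial has vanishing fourth forward difference, so
  g(2) - 4·g(3) + 6·g(4) - 4·g(5) + g(6) = 0.
Substituting the known values and solving for g(3):
  -4·g(3) = 372
  g(3) = -93.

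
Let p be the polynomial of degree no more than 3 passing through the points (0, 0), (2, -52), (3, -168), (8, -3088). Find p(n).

p(n) = -6n^3 - 2n

Write p(n) = an^3 + bn^2 + cn + d. Substituting each data point gives a linear system:
  d = 0
  8a + 4b + 2c + d = -52
  27a + 9b + 3c + d = -168
  512a + 64b + 8c + d = -3088
Solving the system yields a = -6, b = 0, c = -2, d = 0.
So p(n) = -6n^3 - 2n.
Check: p(3) = -168. ✓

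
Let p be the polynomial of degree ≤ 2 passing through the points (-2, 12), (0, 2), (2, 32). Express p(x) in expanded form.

Using the Lagrange interpolation formula with nodes -2, 0, 2:
  L_0(x) = x(x - 2) / 8
  L_1(x) = (x + 2)(x - 2) / -4
  L_2(x) = (x + 2)x / 8
Then p(x) = 12·L_0(x) + 2·L_1(x) + 32·L_2(x).
Expanding and collecting terms gives p(x) = 5x^2 + 5x + 2.
Check: p(2) = 32. ✓

p(x) = 5x^2 + 5x + 2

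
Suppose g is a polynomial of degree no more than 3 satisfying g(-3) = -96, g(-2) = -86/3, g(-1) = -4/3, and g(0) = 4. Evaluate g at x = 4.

496/3

Forward differences of the values at x = -3, -2, -1, 0:
  g  : -96  -86/3  -4/3  4
  Δ  : 202/3  82/3  16/3
  Δ^2: -40  -22
  Δ^3: 18
The third differences are constant, confirming degree 3.
Interpolating (Newton forward form) and evaluating at x = 4 gives g(4) = 496/3.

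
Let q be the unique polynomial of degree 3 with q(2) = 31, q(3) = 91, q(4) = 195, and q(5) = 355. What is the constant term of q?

Write q(n) = an^3 + bn^2 + cn + d. Substituting each data point gives a linear system:
  8a + 4b + 2c + d = 31
  27a + 9b + 3c + d = 91
  64a + 16b + 4c + d = 195
  125a + 25b + 5c + d = 355
Solving the system yields a = 2, b = 4, c = 2, d = -5.
So q(n) = 2n^3 + 4n^2 + 2n - 5.
The constant term is -5.

-5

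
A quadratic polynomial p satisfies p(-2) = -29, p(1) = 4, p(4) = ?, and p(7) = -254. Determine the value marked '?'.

The 3 known points determine the degree-2 polynomial uniquely.
Write p(u) = au^2 + bu + c. Substituting each data point gives a linear system:
  4a - 2b + c = -29
  a + b + c = 4
  49a + 7b + c = -254
Solving the system yields a = -6, b = 5, c = 5.
So p(u) = -6u^2 + 5u + 5.
Then p(4) = -71.

-71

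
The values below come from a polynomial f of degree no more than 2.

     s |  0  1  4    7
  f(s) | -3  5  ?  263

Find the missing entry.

The 3 known points determine the degree-2 polynomial uniquely.
Write f(s) = as^2 + bs + c. Substituting each data point gives a linear system:
  c = -3
  a + b + c = 5
  49a + 7b + c = 263
Solving the system yields a = 5, b = 3, c = -3.
So f(s) = 5s^2 + 3s - 3.
Then f(4) = 89.

89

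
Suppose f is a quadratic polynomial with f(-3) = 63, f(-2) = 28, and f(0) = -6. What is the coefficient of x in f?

Write f(x) = ax^2 + bx + c. Substituting each data point gives a linear system:
  9a - 3b + c = 63
  4a - 2b + c = 28
  c = -6
Solving the system yields a = 6, b = -5, c = -6.
So f(x) = 6x^2 - 5x - 6.
The coefficient of x is -5.

-5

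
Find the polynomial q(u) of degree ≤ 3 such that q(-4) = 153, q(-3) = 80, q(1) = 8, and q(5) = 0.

q(u) = -u^3 + 5u^2 - u + 5

Write q(u) = au^3 + bu^2 + cu + d. Substituting each data point gives a linear system:
  -64a + 16b - 4c + d = 153
  -27a + 9b - 3c + d = 80
  a + b + c + d = 8
  125a + 25b + 5c + d = 0
Solving the system yields a = -1, b = 5, c = -1, d = 5.
So q(u) = -u³ + 5u² - u + 5.
Check: q(1) = 8. ✓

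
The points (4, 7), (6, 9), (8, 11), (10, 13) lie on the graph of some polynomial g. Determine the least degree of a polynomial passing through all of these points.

1

Forward differences of the values at t = 4, 6, 8, 10:
  g  : 7  9  11  13
  Δ  : 2  2  2
  Δ^2: 0  0
  Δ^3: 0
The first differences are constant (2) and nonzero, while all higher differences vanish, so the minimal degree is 1.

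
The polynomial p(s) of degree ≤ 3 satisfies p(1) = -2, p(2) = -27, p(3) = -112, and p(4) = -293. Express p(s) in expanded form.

Write p(s) = as^3 + bs^2 + cs + d. Substituting each data point gives a linear system:
  a + b + c + d = -2
  8a + 4b + 2c + d = -27
  27a + 9b + 3c + d = -112
  64a + 16b + 4c + d = -293
Solving the system yields a = -6, b = 6, c = -1, d = -1.
So p(s) = -6s^3 + 6s^2 - s - 1.
Check: p(2) = -27. ✓

p(s) = -6s^3 + 6s^2 - s - 1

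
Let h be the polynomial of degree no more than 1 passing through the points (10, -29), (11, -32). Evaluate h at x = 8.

-23

Write h(x) = ax + b. Substituting each data point gives a linear system:
  10a + b = -29
  11a + b = -32
Solving the system yields a = -3, b = 1.
So h(x) = -3x + 1.
Then h(8) = -23.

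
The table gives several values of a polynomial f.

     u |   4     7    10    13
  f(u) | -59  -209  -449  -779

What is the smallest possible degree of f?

Forward differences of the values at u = 4, 7, 10, 13:
  f  : -59  -209  -449  -779
  Δ  : -150  -240  -330
  Δ^2: -90  -90
  Δ^3: 0
The second differences are constant (-90) and nonzero, while all higher differences vanish, so the minimal degree is 2.

2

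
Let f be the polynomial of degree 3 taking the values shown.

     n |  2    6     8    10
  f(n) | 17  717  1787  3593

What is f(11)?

4832

Write f(n) = an^3 + bn^2 + cn + d. Substituting each data point gives a linear system:
  8a + 4b + 2c + d = 17
  216a + 36b + 6c + d = 717
  512a + 64b + 8c + d = 1787
  1000a + 100b + 10c + d = 3593
Solving the system yields a = 4, b = -4, c = -1, d = 3.
So f(n) = 4n^3 - 4n^2 - n + 3.
Then f(11) = 4832.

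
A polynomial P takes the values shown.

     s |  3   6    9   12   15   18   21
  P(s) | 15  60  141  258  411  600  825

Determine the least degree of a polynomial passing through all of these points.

2

Forward differences of the values at s = 3, 6, 9, 12, 15, 18, 21:
  P  : 15  60  141  258  411  600  825
  Δ  : 45  81  117  153  189  225
  Δ^2: 36  36  36  36  36
  Δ^3: 0  0  0  0
  Δ^4: 0  0  0
  Δ^5: 0  0
  Δ^6: 0
The second differences are constant (36) and nonzero, while all higher differences vanish, so the minimal degree is 2.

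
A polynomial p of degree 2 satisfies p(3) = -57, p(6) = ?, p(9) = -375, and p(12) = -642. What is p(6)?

-180

On equispaced nodes a degree-2 polynomial has vanishing third forward difference, so
  - p(3) + 3·p(6) - 3·p(9) + p(12) = 0.
Substituting the known values and solving for p(6):
  3·p(6) = -540
  p(6) = -180.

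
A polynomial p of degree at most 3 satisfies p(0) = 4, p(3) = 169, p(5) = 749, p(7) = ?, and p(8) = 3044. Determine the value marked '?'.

The 4 known points determine the degree-3 polynomial uniquely.
Write p(t) = at^3 + bt^2 + ct + d. Substituting each data point gives a linear system:
  d = 4
  27a + 9b + 3c + d = 169
  125a + 25b + 5c + d = 749
  512a + 64b + 8c + d = 3044
Solving the system yields a = 6, b = -1, c = 4, d = 4.
So p(t) = 6t^3 - t^2 + 4t + 4.
Then p(7) = 2041.

2041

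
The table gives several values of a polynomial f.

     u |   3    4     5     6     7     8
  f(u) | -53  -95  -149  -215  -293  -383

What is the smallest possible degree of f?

Forward differences of the values at u = 3, 4, 5, 6, 7, 8:
  f  : -53  -95  -149  -215  -293  -383
  Δ  : -42  -54  -66  -78  -90
  Δ^2: -12  -12  -12  -12
  Δ^3: 0  0  0
  Δ^4: 0  0
  Δ^5: 0
The second differences are constant (-12) and nonzero, while all higher differences vanish, so the minimal degree is 2.

2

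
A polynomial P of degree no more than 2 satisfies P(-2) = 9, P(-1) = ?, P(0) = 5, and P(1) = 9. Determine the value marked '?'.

5

On equispaced nodes a degree-2 polynomial has vanishing third forward difference, so
  - P(-2) + 3·P(-1) - 3·P(0) + P(1) = 0.
Substituting the known values and solving for P(-1):
  3·P(-1) = 15
  P(-1) = 5.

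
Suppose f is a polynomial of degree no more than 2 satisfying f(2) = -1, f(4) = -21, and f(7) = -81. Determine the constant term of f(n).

3

Write f(n) = an^2 + bn + c. Substituting each data point gives a linear system:
  4a + 2b + c = -1
  16a + 4b + c = -21
  49a + 7b + c = -81
Solving the system yields a = -2, b = 2, c = 3.
So f(n) = -2n^2 + 2n + 3.
The constant term is 3.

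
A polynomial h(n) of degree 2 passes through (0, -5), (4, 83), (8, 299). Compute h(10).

Write h(n) = an^2 + bn + c. Substituting each data point gives a linear system:
  c = -5
  16a + 4b + c = 83
  64a + 8b + c = 299
Solving the system yields a = 4, b = 6, c = -5.
So h(n) = 4n^2 + 6n - 5.
Then h(10) = 455.

455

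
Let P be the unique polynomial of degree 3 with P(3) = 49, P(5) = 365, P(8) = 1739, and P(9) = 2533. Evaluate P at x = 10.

Using the Lagrange interpolation formula with nodes 3, 5, 8, 9:
  L_0(x) = (x - 5)(x - 8)(x - 9) / -60
  L_1(x) = (x - 3)(x - 8)(x - 9) / 24
  L_2(x) = (x - 3)(x - 5)(x - 9) / -15
  L_3(x) = (x - 3)(x - 5)(x - 8) / 24
Then P(x) = 49·L_0(x) + 365·L_1(x) + 1739·L_2(x) + 2533·L_3(x).
Expanding and collecting terms gives P(x) = 4x^3 - 4x^2 - 6x - 5.
Evaluating at x = 10: P(10) = 3535.

3535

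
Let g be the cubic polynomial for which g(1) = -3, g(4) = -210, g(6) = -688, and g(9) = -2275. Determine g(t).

g(t) = -3t^3 - t^2 - t + 2

Using the Lagrange interpolation formula with nodes 1, 4, 6, 9:
  L_0(t) = (t - 4)(t - 6)(t - 9) / -120
  L_1(t) = (t - 1)(t - 6)(t - 9) / 30
  L_2(t) = (t - 1)(t - 4)(t - 9) / -30
  L_3(t) = (t - 1)(t - 4)(t - 6) / 120
Then g(t) = -3·L_0(t) - 210·L_1(t) - 688·L_2(t) - 2275·L_3(t).
Expanding and collecting terms gives g(t) = -3t^3 - t^2 - t + 2.
Check: g(1) = -3. ✓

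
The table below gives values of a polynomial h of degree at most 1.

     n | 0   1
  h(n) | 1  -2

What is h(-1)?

Using the Lagrange interpolation formula with nodes 0, 1:
  L_0(n) = (n - 1) / -1
  L_1(n) = n / 1
Then h(n) = 1·L_0(n) - 2·L_1(n).
Expanding and collecting terms gives h(n) = -3n + 1.
Evaluating at n = -1: h(-1) = 4.

4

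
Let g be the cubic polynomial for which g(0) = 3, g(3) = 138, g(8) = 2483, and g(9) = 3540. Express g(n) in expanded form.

g(n) = 5n^3 - 2n^2 + 6n + 3

Using the Lagrange interpolation formula with nodes 0, 3, 8, 9:
  L_0(n) = (n - 3)(n - 8)(n - 9) / -216
  L_1(n) = n(n - 8)(n - 9) / 90
  L_2(n) = n(n - 3)(n - 9) / -40
  L_3(n) = n(n - 3)(n - 8) / 54
Then g(n) = 3·L_0(n) + 138·L_1(n) + 2483·L_2(n) + 3540·L_3(n).
Expanding and collecting terms gives g(n) = 5n³ - 2n² + 6n + 3.
Check: g(9) = 3540. ✓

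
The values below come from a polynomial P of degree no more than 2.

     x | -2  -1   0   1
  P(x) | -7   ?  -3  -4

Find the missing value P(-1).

-4

On equispaced nodes a degree-2 polynomial has vanishing third forward difference, so
  - P(-2) + 3·P(-1) - 3·P(0) + P(1) = 0.
Substituting the known values and solving for P(-1):
  3·P(-1) = -12
  P(-1) = -4.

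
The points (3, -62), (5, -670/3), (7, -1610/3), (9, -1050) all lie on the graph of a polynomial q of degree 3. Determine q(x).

Write q(x) = ax^3 + bx^2 + cx + d. Substituting each data point gives a linear system:
  27a + 9b + 3c + d = -62
  125a + 25b + 5c + d = -670/3
  343a + 49b + 7c + d = -1610/3
  729a + 81b + 9c + d = -1050
Solving the system yields a = -1, b = -4, c = 1/3, d = 0.
So q(x) = -x^3 - 4x^2 + (1/3)x.
Check: q(5) = -670/3. ✓

q(x) = -x^3 - 4x^2 + (1/3)x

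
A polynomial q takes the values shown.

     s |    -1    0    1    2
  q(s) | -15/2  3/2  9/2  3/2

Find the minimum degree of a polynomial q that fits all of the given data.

2

Forward differences of the values at s = -1, 0, 1, 2:
  q  : -15/2  3/2  9/2  3/2
  Δ  : 9  3  -3
  Δ^2: -6  -6
  Δ^3: 0
The second differences are constant (-6) and nonzero, while all higher differences vanish, so the minimal degree is 2.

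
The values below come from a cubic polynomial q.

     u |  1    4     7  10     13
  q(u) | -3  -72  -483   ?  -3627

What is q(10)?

-1560

The 4 known points determine the degree-3 polynomial uniquely.
Write q(u) = au^3 + bu^2 + cu + d. Substituting each data point gives a linear system:
  a + b + c + d = -3
  64a + 16b + 4c + d = -72
  343a + 49b + 7c + d = -483
  2197a + 169b + 13c + d = -3627
Solving the system yields a = -2, b = 5, c = -6, d = 0.
So q(u) = -2u^3 + 5u^2 - 6u.
Then q(10) = -1560.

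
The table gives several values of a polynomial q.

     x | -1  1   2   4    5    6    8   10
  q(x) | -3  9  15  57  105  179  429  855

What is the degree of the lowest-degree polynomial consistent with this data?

3

Divided differences on the nodes -1, 1, 2, 4, 5, 6, 8, 10:
  order 0: -3  9  15  57  105  179  429  855
  order 1: 6  6  21  48  74  125  213
  order 2: 0  5  9  13  17  22
  order 3: 1  1  1  1  1
  order 4: 0  0  0  0
  order 5: 0  0  0
  order 6: 0  0
  order 7: 0
The order-3 divided differences are all 1 (nonzero) and every higher order vanishes, so the data lies on a polynomial of degree exactly 3.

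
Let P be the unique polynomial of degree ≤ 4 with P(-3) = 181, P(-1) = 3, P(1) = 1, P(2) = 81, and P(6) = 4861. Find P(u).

Using the Lagrange interpolation formula with nodes -3, -1, 1, 2, 6:
  L_0(u) = (u + 1)(u - 1)(u - 2)(u - 6) / 360
  L_1(u) = (u + 3)(u - 1)(u - 2)(u - 6) / -84
  L_2(u) = (u + 3)(u + 1)(u - 2)(u - 6) / 40
  L_3(u) = (u + 3)(u + 1)(u - 1)(u - 6) / -60
  L_4(u) = (u + 3)(u + 1)(u - 1)(u - 2) / 1260
Then P(u) = 181·L_0(u) + 3·L_1(u) + 1·L_2(u) + 81·L_3(u) + 4861·L_4(u).
Expanding and collecting terms gives P(u) = 3u^4 + 4u^3 + 4u^2 - 5u - 5.
Check: P(2) = 81. ✓

P(u) = 3u^4 + 4u^3 + 4u^2 - 5u - 5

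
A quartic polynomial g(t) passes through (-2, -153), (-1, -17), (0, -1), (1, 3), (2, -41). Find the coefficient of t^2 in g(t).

Write g(t) = at^4 + bt^3 + ct^2 + dt + e. Substituting each data point gives a linear system:
  16a - 8b + 4c - 2d + e = -153
  a - b + c - d + e = -17
  e = -1
  a + b + c + d + e = 3
  16a + 8b + 4c + 2d + e = -41
Solving the system yields a = -6, b = 6, c = 0, d = 4, e = -1.
So g(t) = -6t⁴ + 6t³ + 4t - 1.
The coefficient of t^2 is 0.

0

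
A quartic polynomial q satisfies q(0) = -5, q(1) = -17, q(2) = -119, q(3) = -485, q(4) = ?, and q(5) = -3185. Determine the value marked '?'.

-1385

The 5 known points determine the degree-4 polynomial uniquely.
Write q(u) = au^4 + bu^3 + cu^2 + du + e. Substituting each data point gives a linear system:
  e = -5
  a + b + c + d + e = -17
  16a + 8b + 4c + 2d + e = -119
  81a + 27b + 9c + 3d + e = -485
  625a + 125b + 25c + 5d + e = -3185
Solving the system yields a = -4, b = -5, c = -2, d = -1, e = -5.
So q(u) = -4u^4 - 5u^3 - 2u^2 - u - 5.
Then q(4) = -1385.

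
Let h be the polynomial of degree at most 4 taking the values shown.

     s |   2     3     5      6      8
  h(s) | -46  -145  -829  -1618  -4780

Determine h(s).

Write h(s) = as^4 + bs^3 + cs^2 + ds + e. Substituting each data point gives a linear system:
  16a + 8b + 4c + 2d + e = -46
  81a + 27b + 9c + 3d + e = -145
  625a + 125b + 25c + 5d + e = -829
  1296a + 216b + 36c + 6d + e = -1618
  4096a + 512b + 64c + 8d + e = -4780
Solving the system yields a = -1, b = -1, c = -2, d = -5, e = -4.
So h(s) = -s^4 - s^3 - 2s^2 - 5s - 4.
Check: h(8) = -4780. ✓

h(s) = -s^4 - s^3 - 2s^2 - 5s - 4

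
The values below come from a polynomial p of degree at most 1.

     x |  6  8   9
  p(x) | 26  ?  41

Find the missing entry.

The 2 known points determine the degree-1 polynomial uniquely.
Write p(x) = ax + b. Substituting each data point gives a linear system:
  6a + b = 26
  9a + b = 41
Solving the system yields a = 5, b = -4.
So p(x) = 5x - 4.
Then p(8) = 36.

36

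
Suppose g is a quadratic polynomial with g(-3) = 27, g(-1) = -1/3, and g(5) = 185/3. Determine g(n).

g(n) = 3n^2 - (5/3)n - 5

Write g(n) = an^2 + bn + c. Substituting each data point gives a linear system:
  9a - 3b + c = 27
  a - b + c = -1/3
  25a + 5b + c = 185/3
Solving the system yields a = 3, b = -5/3, c = -5.
So g(n) = 3n² - (5/3)n - 5.
Check: g(5) = 185/3. ✓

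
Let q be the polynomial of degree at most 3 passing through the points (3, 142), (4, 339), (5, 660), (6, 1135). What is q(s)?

Using the Lagrange interpolation formula with nodes 3, 4, 5, 6:
  L_0(s) = (s - 4)(s - 5)(s - 6) / -6
  L_1(s) = (s - 3)(s - 5)(s - 6) / 2
  L_2(s) = (s - 3)(s - 4)(s - 6) / -2
  L_3(s) = (s - 3)(s - 4)(s - 5) / 6
Then q(s) = 142·L_0(s) + 339·L_1(s) + 660·L_2(s) + 1135·L_3(s).
Expanding and collecting terms gives q(s) = 5s^3 + 2s^2 - 2s - 5.
Check: q(3) = 142. ✓

q(s) = 5s^3 + 2s^2 - 2s - 5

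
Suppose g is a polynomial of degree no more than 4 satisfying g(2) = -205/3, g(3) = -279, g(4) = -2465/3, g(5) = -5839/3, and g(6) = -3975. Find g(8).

Using the Lagrange interpolation formula with nodes 2, 3, 4, 5, 6:
  L_0(x) = (x - 3)(x - 4)(x - 5)(x - 6) / 24
  L_1(x) = (x - 2)(x - 4)(x - 5)(x - 6) / -6
  L_2(x) = (x - 2)(x - 3)(x - 5)(x - 6) / 4
  L_3(x) = (x - 2)(x - 3)(x - 4)(x - 6) / -6
  L_4(x) = (x - 2)(x - 3)(x - 4)(x - 5) / 24
Then g(x) = -205/3·L_0(x) - 279·L_1(x) - 2465/3·L_2(x) - 5839/3·L_3(x) - 3975·L_4(x).
Expanding and collecting terms gives g(x) = -3x^4 + (1/3)x^3 - 4x^2 - 2x - 3.
Evaluating at x = 8: g(8) = -37177/3.

-37177/3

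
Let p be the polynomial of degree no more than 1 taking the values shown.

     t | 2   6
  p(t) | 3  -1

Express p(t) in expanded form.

p(t) = -t + 5

Write p(t) = at + b. Substituting each data point gives a linear system:
  2a + b = 3
  6a + b = -1
Solving the system yields a = -1, b = 5.
So p(t) = -t + 5.
Check: p(2) = 3. ✓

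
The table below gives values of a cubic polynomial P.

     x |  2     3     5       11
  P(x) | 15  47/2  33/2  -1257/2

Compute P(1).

13/2

Using the Lagrange interpolation formula with nodes 2, 3, 5, 11:
  L_0(x) = (x - 3)(x - 5)(x - 11) / -27
  L_1(x) = (x - 2)(x - 5)(x - 11) / 16
  L_2(x) = (x - 2)(x - 3)(x - 11) / -36
  L_3(x) = (x - 2)(x - 3)(x - 5) / 432
Then P(x) = 15·L_0(x) + 47/2·L_1(x) + 33/2·L_2(x) - 1257/2·L_3(x).
Expanding and collecting terms gives P(x) = -x³ + 6x² - (5/2)x + 4.
Evaluating at x = 1: P(1) = 13/2.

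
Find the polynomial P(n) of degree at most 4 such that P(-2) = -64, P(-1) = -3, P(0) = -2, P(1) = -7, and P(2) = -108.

P(n) = -6n^4 - 3n^3 + 3n^2 + n - 2

Write P(n) = an^4 + bn^3 + cn^2 + dn + e. Substituting each data point gives a linear system:
  16a - 8b + 4c - 2d + e = -64
  a - b + c - d + e = -3
  e = -2
  a + b + c + d + e = -7
  16a + 8b + 4c + 2d + e = -108
Solving the system yields a = -6, b = -3, c = 3, d = 1, e = -2.
So P(n) = -6n^4 - 3n^3 + 3n^2 + n - 2.
Check: P(-1) = -3. ✓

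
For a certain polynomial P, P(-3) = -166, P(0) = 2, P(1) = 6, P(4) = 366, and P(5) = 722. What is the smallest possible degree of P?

Divided differences on the nodes -3, 0, 1, 4, 5:
  order 0: -166  2  6  366  722
  order 1: 56  4  120  356
  order 2: -13  29  59
  order 3: 6  6
  order 4: 0
The order-3 divided differences are all 6 (nonzero) and every higher order vanishes, so the data lies on a polynomial of degree exactly 3.

3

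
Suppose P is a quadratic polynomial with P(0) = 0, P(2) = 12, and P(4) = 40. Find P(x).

P(x) = 2x^2 + 2x

Using the Lagrange interpolation formula with nodes 0, 2, 4:
  L_0(x) = (x - 2)(x - 4) / 8
  L_1(x) = x(x - 4) / -4
  L_2(x) = x(x - 2) / 8
Then P(x) = 0·L_0(x) + 12·L_1(x) + 40·L_2(x).
Expanding and collecting terms gives P(x) = 2x^2 + 2x.
Check: P(2) = 12. ✓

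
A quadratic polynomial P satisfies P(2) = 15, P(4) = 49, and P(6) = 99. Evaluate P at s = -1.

Using the Lagrange interpolation formula with nodes 2, 4, 6:
  L_0(s) = (s - 4)(s - 6) / 8
  L_1(s) = (s - 2)(s - 6) / -4
  L_2(s) = (s - 2)(s - 4) / 8
Then P(s) = 15·L_0(s) + 49·L_1(s) + 99·L_2(s).
Expanding and collecting terms gives P(s) = 2s^2 + 5s - 3.
Evaluating at s = -1: P(-1) = -6.

-6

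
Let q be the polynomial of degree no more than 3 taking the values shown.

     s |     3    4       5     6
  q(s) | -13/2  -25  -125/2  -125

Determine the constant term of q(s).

Write q(s) = as^3 + bs^2 + cs + d. Substituting each data point gives a linear system:
  27a + 9b + 3c + d = -13/2
  64a + 16b + 4c + d = -25
  125a + 25b + 5c + d = -125/2
  216a + 36b + 6c + d = -125
Solving the system yields a = -1, b = 5/2, c = 1, d = -5.
So q(s) = -s³ + (5/2)s² + s - 5.
The constant term is -5.

-5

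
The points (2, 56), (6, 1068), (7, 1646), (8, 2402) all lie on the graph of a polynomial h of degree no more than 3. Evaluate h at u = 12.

Using the Lagrange interpolation formula with nodes 2, 6, 7, 8:
  L_0(u) = (u - 6)(u - 7)(u - 8) / -120
  L_1(u) = (u - 2)(u - 7)(u - 8) / 8
  L_2(u) = (u - 2)(u - 6)(u - 8) / -5
  L_3(u) = (u - 2)(u - 6)(u - 7) / 12
Then h(u) = 56·L_0(u) + 1068·L_1(u) + 1646·L_2(u) + 2402·L_3(u).
Expanding and collecting terms gives h(u) = 4u^3 + 5u^2 + 5u - 6.
Evaluating at u = 12: h(12) = 7686.

7686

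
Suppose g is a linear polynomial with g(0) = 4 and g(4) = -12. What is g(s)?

Using the Lagrange interpolation formula with nodes 0, 4:
  L_0(s) = (s - 4) / -4
  L_1(s) = s / 4
Then g(s) = 4·L_0(s) - 12·L_1(s).
Expanding and collecting terms gives g(s) = -4s + 4.
Check: g(0) = 4. ✓

g(s) = -4s + 4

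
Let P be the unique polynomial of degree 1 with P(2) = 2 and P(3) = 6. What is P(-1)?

-10

Write P(n) = an + b. Substituting each data point gives a linear system:
  2a + b = 2
  3a + b = 6
Solving the system yields a = 4, b = -6.
So P(n) = 4n - 6.
Then P(-1) = -10.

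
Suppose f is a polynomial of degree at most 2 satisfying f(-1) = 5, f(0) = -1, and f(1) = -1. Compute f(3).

17

Using the Lagrange interpolation formula with nodes -1, 0, 1:
  L_0(u) = u(u - 1) / 2
  L_1(u) = (u + 1)(u - 1) / -1
  L_2(u) = (u + 1)u / 2
Then f(u) = 5·L_0(u) - 1·L_1(u) - 1·L_2(u).
Expanding and collecting terms gives f(u) = 3u^2 - 3u - 1.
Evaluating at u = 3: f(3) = 17.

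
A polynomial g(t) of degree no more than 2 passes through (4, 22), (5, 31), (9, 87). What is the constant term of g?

6

Write g(t) = at^2 + bt + c. Substituting each data point gives a linear system:
  16a + 4b + c = 22
  25a + 5b + c = 31
  81a + 9b + c = 87
Solving the system yields a = 1, b = 0, c = 6.
So g(t) = t^2 + 6.
The constant term is 6.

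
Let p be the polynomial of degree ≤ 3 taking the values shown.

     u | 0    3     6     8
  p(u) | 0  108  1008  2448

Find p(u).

Using the Lagrange interpolation formula with nodes 0, 3, 6, 8:
  L_0(u) = (u - 3)(u - 6)(u - 8) / -144
  L_1(u) = u(u - 6)(u - 8) / 45
  L_2(u) = u(u - 3)(u - 8) / -36
  L_3(u) = u(u - 3)(u - 6) / 80
Then p(u) = 0·L_0(u) + 108·L_1(u) + 1008·L_2(u) + 2448·L_3(u).
Expanding and collecting terms gives p(u) = 5u^3 - u^2 - 6u.
Check: p(0) = 0. ✓

p(u) = 5u^3 - u^2 - 6u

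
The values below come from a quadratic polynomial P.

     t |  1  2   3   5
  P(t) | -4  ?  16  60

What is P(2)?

3

The 3 known points determine the degree-2 polynomial uniquely.
Write P(t) = at^2 + bt + c. Substituting each data point gives a linear system:
  a + b + c = -4
  9a + 3b + c = 16
  25a + 5b + c = 60
Solving the system yields a = 3, b = -2, c = -5.
So P(t) = 3t² - 2t - 5.
Then P(2) = 3.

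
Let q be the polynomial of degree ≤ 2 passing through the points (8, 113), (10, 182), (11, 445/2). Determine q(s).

Using the Lagrange interpolation formula with nodes 8, 10, 11:
  L_0(s) = (s - 10)(s - 11) / 6
  L_1(s) = (s - 8)(s - 11) / -2
  L_2(s) = (s - 8)(s - 10) / 3
Then q(s) = 113·L_0(s) + 182·L_1(s) + 445/2·L_2(s).
Expanding and collecting terms gives q(s) = 2s² - (3/2)s - 3.
Check: q(10) = 182. ✓

q(s) = 2s^2 - (3/2)s - 3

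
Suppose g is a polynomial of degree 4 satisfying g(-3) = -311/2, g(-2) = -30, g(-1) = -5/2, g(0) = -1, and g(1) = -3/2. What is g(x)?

Write g(x) = ax^4 + bx^3 + cx^2 + dx + e. Substituting each data point gives a linear system:
  81a - 27b + 9c - 3d + e = -311/2
  16a - 8b + 4c - 2d + e = -30
  a - b + c - d + e = -5/2
  e = -1
  a + b + c + d + e = -3/2
Solving the system yields a = -2, b = 0, c = 1, d = 1/2, e = -1.
So g(x) = -2x^4 + x^2 + (1/2)x - 1.
Check: g(1) = -3/2. ✓

g(x) = -2x^4 + x^2 + (1/2)x - 1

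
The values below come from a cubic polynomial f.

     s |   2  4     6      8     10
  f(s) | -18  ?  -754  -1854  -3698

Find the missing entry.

-206

On equispaced nodes a degree-3 polynomial has vanishing fourth forward difference, so
  f(2) - 4·f(4) + 6·f(6) - 4·f(8) + f(10) = 0.
Substituting the known values and solving for f(4):
  -4·f(4) = 824
  f(4) = -206.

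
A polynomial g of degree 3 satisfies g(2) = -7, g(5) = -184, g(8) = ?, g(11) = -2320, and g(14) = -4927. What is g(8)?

-847

The 4 known points determine the degree-3 polynomial uniquely.
Write g(u) = au^3 + bu^2 + cu + d. Substituting each data point gives a linear system:
  8a + 4b + 2c + d = -7
  125a + 25b + 5c + d = -184
  1331a + 121b + 11c + d = -2320
  2744a + 196b + 14c + d = -4927
Solving the system yields a = -2, b = 3, c = -2, d = 1.
So g(u) = -2u³ + 3u² - 2u + 1.
Then g(8) = -847.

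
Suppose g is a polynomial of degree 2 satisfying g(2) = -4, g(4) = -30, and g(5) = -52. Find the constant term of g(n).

-2

Write g(n) = an^2 + bn + c. Substituting each data point gives a linear system:
  4a + 2b + c = -4
  16a + 4b + c = -30
  25a + 5b + c = -52
Solving the system yields a = -3, b = 5, c = -2.
So g(n) = -3n^2 + 5n - 2.
The constant term is -2.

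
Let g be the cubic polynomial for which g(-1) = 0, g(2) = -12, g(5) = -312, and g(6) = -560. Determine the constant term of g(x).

-2

Write g(x) = ax^3 + bx^2 + cx + d. Substituting each data point gives a linear system:
  -a + b - c + d = 0
  8a + 4b + 2c + d = -12
  125a + 25b + 5c + d = -312
  216a + 36b + 6c + d = -560
Solving the system yields a = -3, b = 2, c = 3, d = -2.
So g(x) = -3x³ + 2x² + 3x - 2.
The constant term is -2.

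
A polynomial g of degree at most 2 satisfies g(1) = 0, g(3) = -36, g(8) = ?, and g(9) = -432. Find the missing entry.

The 3 known points determine the degree-2 polynomial uniquely.
Write g(s) = as^2 + bs + c. Substituting each data point gives a linear system:
  a + b + c = 0
  9a + 3b + c = -36
  81a + 9b + c = -432
Solving the system yields a = -6, b = 6, c = 0.
So g(s) = -6s^2 + 6s.
Then g(8) = -336.

-336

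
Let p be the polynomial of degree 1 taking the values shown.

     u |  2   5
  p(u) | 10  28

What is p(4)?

22

Using the Lagrange interpolation formula with nodes 2, 5:
  L_0(u) = (u - 5) / -3
  L_1(u) = (u - 2) / 3
Then p(u) = 10·L_0(u) + 28·L_1(u).
Expanding and collecting terms gives p(u) = 6u - 2.
Evaluating at u = 4: p(4) = 22.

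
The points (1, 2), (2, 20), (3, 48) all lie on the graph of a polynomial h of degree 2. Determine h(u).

Write h(u) = au^2 + bu + c. Substituting each data point gives a linear system:
  a + b + c = 2
  4a + 2b + c = 20
  9a + 3b + c = 48
Solving the system yields a = 5, b = 3, c = -6.
So h(u) = 5u^2 + 3u - 6.
Check: h(3) = 48. ✓

h(u) = 5u^2 + 3u - 6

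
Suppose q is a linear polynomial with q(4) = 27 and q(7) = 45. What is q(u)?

Using the Lagrange interpolation formula with nodes 4, 7:
  L_0(u) = (u - 7) / -3
  L_1(u) = (u - 4) / 3
Then q(u) = 27·L_0(u) + 45·L_1(u).
Expanding and collecting terms gives q(u) = 6u + 3.
Check: q(4) = 27. ✓

q(u) = 6u + 3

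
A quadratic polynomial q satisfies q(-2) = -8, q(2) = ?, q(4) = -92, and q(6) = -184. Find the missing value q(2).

-32

The 3 known points determine the degree-2 polynomial uniquely.
Write q(u) = au^2 + bu + c. Substituting each data point gives a linear system:
  4a - 2b + c = -8
  16a + 4b + c = -92
  36a + 6b + c = -184
Solving the system yields a = -4, b = -6, c = -4.
So q(u) = -4u^2 - 6u - 4.
Then q(2) = -32.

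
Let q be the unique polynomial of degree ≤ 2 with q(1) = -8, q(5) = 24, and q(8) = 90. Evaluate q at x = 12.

Write q(x) = ax^2 + bx + c. Substituting each data point gives a linear system:
  a + b + c = -8
  25a + 5b + c = 24
  64a + 8b + c = 90
Solving the system yields a = 2, b = -4, c = -6.
So q(x) = 2x² - 4x - 6.
Then q(12) = 234.

234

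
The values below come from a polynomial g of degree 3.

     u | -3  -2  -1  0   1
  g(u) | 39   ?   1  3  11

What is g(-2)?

11

On equispaced nodes a degree-3 polynomial has vanishing fourth forward difference, so
  g(-3) - 4·g(-2) + 6·g(-1) - 4·g(0) + g(1) = 0.
Substituting the known values and solving for g(-2):
  -4·g(-2) = -44
  g(-2) = 11.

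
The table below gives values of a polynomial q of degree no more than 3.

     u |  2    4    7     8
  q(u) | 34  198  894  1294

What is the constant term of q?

-2

Write q(u) = au^3 + bu^2 + cu + d. Substituting each data point gives a linear system:
  8a + 4b + 2c + d = 34
  64a + 16b + 4c + d = 198
  343a + 49b + 7c + d = 894
  512a + 64b + 8c + d = 1294
Solving the system yields a = 2, b = 4, c = 2, d = -2.
So q(u) = 2u^3 + 4u^2 + 2u - 2.
The constant term is -2.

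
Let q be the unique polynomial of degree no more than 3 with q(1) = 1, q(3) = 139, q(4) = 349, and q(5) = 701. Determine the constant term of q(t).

1

Write q(t) = at^3 + bt^2 + ct + d. Substituting each data point gives a linear system:
  a + b + c + d = 1
  27a + 9b + 3c + d = 139
  64a + 16b + 4c + d = 349
  125a + 25b + 5c + d = 701
Solving the system yields a = 6, b = -1, c = -5, d = 1.
So q(t) = 6t^3 - t^2 - 5t + 1.
The constant term is 1.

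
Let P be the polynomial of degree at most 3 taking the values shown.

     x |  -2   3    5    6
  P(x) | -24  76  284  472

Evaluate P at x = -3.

Using the Lagrange interpolation formula with nodes -2, 3, 5, 6:
  L_0(x) = (x - 3)(x - 5)(x - 6) / -280
  L_1(x) = (x + 2)(x - 5)(x - 6) / 30
  L_2(x) = (x + 2)(x - 3)(x - 6) / -14
  L_3(x) = (x + 2)(x - 3)(x - 5) / 24
Then P(x) = -24·L_0(x) + 76·L_1(x) + 284·L_2(x) + 472·L_3(x).
Expanding and collecting terms gives P(x) = 2x^3 + 6x + 4.
Evaluating at x = -3: P(-3) = -68.

-68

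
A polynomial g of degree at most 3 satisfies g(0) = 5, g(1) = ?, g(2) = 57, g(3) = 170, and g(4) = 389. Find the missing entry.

The 4 known points determine the degree-3 polynomial uniquely.
Write g(t) = at^3 + bt^2 + ct + d. Substituting each data point gives a linear system:
  d = 5
  8a + 4b + 2c + d = 57
  27a + 9b + 3c + d = 170
  64a + 16b + 4c + d = 389
Solving the system yields a = 6, b = -1, c = 4, d = 5.
So g(t) = 6t^3 - t^2 + 4t + 5.
Then g(1) = 14.

14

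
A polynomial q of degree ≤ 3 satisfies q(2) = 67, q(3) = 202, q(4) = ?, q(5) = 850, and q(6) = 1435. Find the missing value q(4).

On equispaced nodes a degree-3 polynomial has vanishing fourth forward difference, so
  q(2) - 4·q(3) + 6·q(4) - 4·q(5) + q(6) = 0.
Substituting the known values and solving for q(4):
  6·q(4) = 2706
  q(4) = 451.

451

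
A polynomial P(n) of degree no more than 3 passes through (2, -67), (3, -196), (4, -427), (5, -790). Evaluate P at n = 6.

-1315

Forward differences of the values at n = 2, 3, 4, 5:
  P  : -67  -196  -427  -790
  Δ  : -129  -231  -363
  Δ^2: -102  -132
  Δ^3: -30
The third differences are constant, confirming degree 3.
Interpolating (Newton forward form) and evaluating at n = 6 gives P(6) = -1315.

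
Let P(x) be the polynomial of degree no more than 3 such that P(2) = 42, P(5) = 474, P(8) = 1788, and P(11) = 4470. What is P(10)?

3394

Write P(x) = ax^3 + bx^2 + cx + d. Substituting each data point gives a linear system:
  8a + 4b + 2c + d = 42
  125a + 25b + 5c + d = 474
  512a + 64b + 8c + d = 1788
  1331a + 121b + 11c + d = 4470
Solving the system yields a = 3, b = 4, c = -1, d = 4.
So P(x) = 3x^3 + 4x^2 - x + 4.
Then P(10) = 3394.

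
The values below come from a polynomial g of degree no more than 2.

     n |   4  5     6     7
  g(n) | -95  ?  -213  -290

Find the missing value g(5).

The 3 known points determine the degree-2 polynomial uniquely.
Write g(n) = an^2 + bn + c. Substituting each data point gives a linear system:
  16a + 4b + c = -95
  36a + 6b + c = -213
  49a + 7b + c = -290
Solving the system yields a = -6, b = 1, c = -3.
So g(n) = -6n^2 + n - 3.
Then g(5) = -148.

-148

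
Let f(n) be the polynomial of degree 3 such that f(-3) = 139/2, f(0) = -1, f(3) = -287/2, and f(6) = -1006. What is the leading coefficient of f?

Write f(n) = an^3 + bn^2 + cn + d. Substituting each data point gives a linear system:
  -27a + 9b - 3c + d = 139/2
  d = -1
  27a + 9b + 3c + d = -287/2
  216a + 36b + 6c + d = -1006
Solving the system yields a = -4, b = -4, c = 1/2, d = -1.
So f(n) = -4n^3 - 4n^2 + (1/2)n - 1.
The leading coefficient is -4.

-4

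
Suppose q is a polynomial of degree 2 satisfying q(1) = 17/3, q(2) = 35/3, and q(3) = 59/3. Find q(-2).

-1/3

Forward differences of the values at t = 1, 2, 3:
  q  : 17/3  35/3  59/3
  Δ  : 6  8
  Δ^2: 2
The second differences are constant, confirming degree 2.
Interpolating (Newton forward form) and evaluating at t = -2 gives q(-2) = -1/3.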